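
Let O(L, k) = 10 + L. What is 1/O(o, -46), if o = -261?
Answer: -1/251 ≈ -0.0039841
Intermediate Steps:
1/O(o, -46) = 1/(10 - 261) = 1/(-251) = -1/251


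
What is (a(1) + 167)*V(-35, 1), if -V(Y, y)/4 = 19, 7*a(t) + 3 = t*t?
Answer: -88692/7 ≈ -12670.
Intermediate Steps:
a(t) = -3/7 + t²/7 (a(t) = -3/7 + (t*t)/7 = -3/7 + t²/7)
V(Y, y) = -76 (V(Y, y) = -4*19 = -76)
(a(1) + 167)*V(-35, 1) = ((-3/7 + (⅐)*1²) + 167)*(-76) = ((-3/7 + (⅐)*1) + 167)*(-76) = ((-3/7 + ⅐) + 167)*(-76) = (-2/7 + 167)*(-76) = (1167/7)*(-76) = -88692/7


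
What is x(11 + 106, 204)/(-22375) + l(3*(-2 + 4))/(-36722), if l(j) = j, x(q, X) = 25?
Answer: -21046/16433095 ≈ -0.0012807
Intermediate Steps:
x(11 + 106, 204)/(-22375) + l(3*(-2 + 4))/(-36722) = 25/(-22375) + (3*(-2 + 4))/(-36722) = 25*(-1/22375) + (3*2)*(-1/36722) = -1/895 + 6*(-1/36722) = -1/895 - 3/18361 = -21046/16433095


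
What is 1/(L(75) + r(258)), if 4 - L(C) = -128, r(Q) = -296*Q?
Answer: -1/76236 ≈ -1.3117e-5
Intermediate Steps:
L(C) = 132 (L(C) = 4 - 1*(-128) = 4 + 128 = 132)
1/(L(75) + r(258)) = 1/(132 - 296*258) = 1/(132 - 76368) = 1/(-76236) = -1/76236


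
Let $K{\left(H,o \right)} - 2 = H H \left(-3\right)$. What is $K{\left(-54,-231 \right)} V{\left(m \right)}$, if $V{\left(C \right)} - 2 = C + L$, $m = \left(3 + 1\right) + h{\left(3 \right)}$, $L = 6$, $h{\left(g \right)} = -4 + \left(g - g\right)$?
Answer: $-69968$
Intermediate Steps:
$h{\left(g \right)} = -4$ ($h{\left(g \right)} = -4 + 0 = -4$)
$K{\left(H,o \right)} = 2 - 3 H^{2}$ ($K{\left(H,o \right)} = 2 + H H \left(-3\right) = 2 + H \left(- 3 H\right) = 2 - 3 H^{2}$)
$m = 0$ ($m = \left(3 + 1\right) - 4 = 4 - 4 = 0$)
$V{\left(C \right)} = 8 + C$ ($V{\left(C \right)} = 2 + \left(C + 6\right) = 2 + \left(6 + C\right) = 8 + C$)
$K{\left(-54,-231 \right)} V{\left(m \right)} = \left(2 - 3 \left(-54\right)^{2}\right) \left(8 + 0\right) = \left(2 - 8748\right) 8 = \left(-8746\right) 8 = -69968$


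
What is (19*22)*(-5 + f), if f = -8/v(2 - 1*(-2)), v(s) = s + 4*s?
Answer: -11286/5 ≈ -2257.2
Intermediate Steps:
v(s) = 5*s
f = -⅖ (f = -8*1/(5*(2 - 1*(-2))) = -8*1/(5*(2 + 2)) = -8/(5*4) = -8/20 = -8*1/20 = -⅖ ≈ -0.40000)
(19*22)*(-5 + f) = (19*22)*(-5 - ⅖) = 418*(-27/5) = -11286/5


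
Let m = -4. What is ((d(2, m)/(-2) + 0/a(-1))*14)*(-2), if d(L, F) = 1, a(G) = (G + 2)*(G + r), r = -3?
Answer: 14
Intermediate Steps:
a(G) = (-3 + G)*(2 + G) (a(G) = (G + 2)*(G - 3) = (2 + G)*(-3 + G) = (-3 + G)*(2 + G))
((d(2, m)/(-2) + 0/a(-1))*14)*(-2) = ((1/(-2) + 0/(-6 + (-1)² - 1*(-1)))*14)*(-2) = ((1*(-½) + 0/(-6 + 1 + 1))*14)*(-2) = ((-½ + 0/(-4))*14)*(-2) = ((-½ + 0*(-¼))*14)*(-2) = ((-½ + 0)*14)*(-2) = -½*14*(-2) = -7*(-2) = 14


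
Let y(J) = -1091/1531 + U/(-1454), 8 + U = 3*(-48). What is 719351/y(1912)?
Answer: -800664278987/676801 ≈ -1.1830e+6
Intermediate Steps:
U = -152 (U = -8 + 3*(-48) = -8 - 144 = -152)
y(J) = -676801/1113037 (y(J) = -1091/1531 - 152/(-1454) = -1091*1/1531 - 152*(-1/1454) = -1091/1531 + 76/727 = -676801/1113037)
719351/y(1912) = 719351/(-676801/1113037) = 719351*(-1113037/676801) = -800664278987/676801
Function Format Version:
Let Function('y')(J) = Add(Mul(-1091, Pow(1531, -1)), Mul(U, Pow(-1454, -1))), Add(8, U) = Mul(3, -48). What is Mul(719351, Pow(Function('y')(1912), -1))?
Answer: Rational(-800664278987, 676801) ≈ -1.1830e+6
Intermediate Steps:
U = -152 (U = Add(-8, Mul(3, -48)) = Add(-8, -144) = -152)
Function('y')(J) = Rational(-676801, 1113037) (Function('y')(J) = Add(Mul(-1091, Pow(1531, -1)), Mul(-152, Pow(-1454, -1))) = Add(Mul(-1091, Rational(1, 1531)), Mul(-152, Rational(-1, 1454))) = Add(Rational(-1091, 1531), Rational(76, 727)) = Rational(-676801, 1113037))
Mul(719351, Pow(Function('y')(1912), -1)) = Mul(719351, Pow(Rational(-676801, 1113037), -1)) = Mul(719351, Rational(-1113037, 676801)) = Rational(-800664278987, 676801)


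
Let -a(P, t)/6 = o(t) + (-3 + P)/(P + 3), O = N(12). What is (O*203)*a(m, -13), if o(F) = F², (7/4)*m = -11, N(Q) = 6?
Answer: -28881216/23 ≈ -1.2557e+6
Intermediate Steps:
m = -44/7 (m = (4/7)*(-11) = -44/7 ≈ -6.2857)
O = 6
a(P, t) = -6*t² - 6*(-3 + P)/(3 + P) (a(P, t) = -6*(t² + (-3 + P)/(P + 3)) = -6*(t² + (-3 + P)/(3 + P)) = -6*t² - 6*(-3 + P)/(3 + P))
(O*203)*a(m, -13) = (6*203)*(6*(3 - 1*(-44/7) - 3*(-13)² - 1*(-44/7)*(-13)²)/(3 - 44/7)) = 1218*(6*(3 + 44/7 - 3*169 - 1*(-44/7)*169)/(-23/7)) = 1218*(6*(-7/23)*(3 + 44/7 - 507 + 7436/7)) = 1218*(6*(-7/23)*(3952/7)) = 1218*(-23712/23) = -28881216/23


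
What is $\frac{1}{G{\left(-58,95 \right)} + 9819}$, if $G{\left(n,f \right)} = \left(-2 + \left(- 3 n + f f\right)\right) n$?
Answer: $- \frac{1}{523607} \approx -1.9098 \cdot 10^{-6}$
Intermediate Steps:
$G{\left(n,f \right)} = n \left(-2 + f^{2} - 3 n\right)$ ($G{\left(n,f \right)} = \left(-2 + \left(- 3 n + f^{2}\right)\right) n = \left(-2 + \left(f^{2} - 3 n\right)\right) n = \left(-2 + f^{2} - 3 n\right) n = n \left(-2 + f^{2} - 3 n\right)$)
$\frac{1}{G{\left(-58,95 \right)} + 9819} = \frac{1}{- 58 \left(-2 + 95^{2} - -174\right) + 9819} = \frac{1}{- 58 \left(-2 + 9025 + 174\right) + 9819} = \frac{1}{\left(-58\right) 9197 + 9819} = \frac{1}{-533426 + 9819} = \frac{1}{-523607} = - \frac{1}{523607}$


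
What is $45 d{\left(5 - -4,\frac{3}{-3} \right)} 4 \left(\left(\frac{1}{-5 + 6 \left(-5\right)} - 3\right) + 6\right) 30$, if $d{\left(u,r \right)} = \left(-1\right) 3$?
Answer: $- \frac{336960}{7} \approx -48137.0$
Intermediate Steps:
$d{\left(u,r \right)} = -3$
$45 d{\left(5 - -4,\frac{3}{-3} \right)} 4 \left(\left(\frac{1}{-5 + 6 \left(-5\right)} - 3\right) + 6\right) 30 = 45 \left(-3\right) 4 \left(\left(\frac{1}{-5 + 6 \left(-5\right)} - 3\right) + 6\right) 30 = 45 \left(- 12 \left(\left(\frac{1}{-5 - 30} - 3\right) + 6\right)\right) 30 = 45 \left(- 12 \left(\left(\frac{1}{-35} - 3\right) + 6\right)\right) 30 = 45 \left(- 12 \left(\left(- \frac{1}{35} - 3\right) + 6\right)\right) 30 = 45 \left(- 12 \left(- \frac{106}{35} + 6\right)\right) 30 = 45 \left(\left(-12\right) \frac{104}{35}\right) 30 = 45 \left(- \frac{1248}{35}\right) 30 = \left(- \frac{11232}{7}\right) 30 = - \frac{336960}{7}$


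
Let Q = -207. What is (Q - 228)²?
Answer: 189225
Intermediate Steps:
(Q - 228)² = (-207 - 228)² = (-435)² = 189225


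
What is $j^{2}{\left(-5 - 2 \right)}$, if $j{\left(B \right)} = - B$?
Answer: $49$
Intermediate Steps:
$j^{2}{\left(-5 - 2 \right)} = \left(- (-5 - 2)\right)^{2} = \left(\left(-1\right) \left(-7\right)\right)^{2} = 7^{2} = 49$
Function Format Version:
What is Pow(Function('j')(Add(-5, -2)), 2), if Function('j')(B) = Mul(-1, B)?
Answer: 49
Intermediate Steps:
Pow(Function('j')(Add(-5, -2)), 2) = Pow(Mul(-1, Add(-5, -2)), 2) = Pow(Mul(-1, -7), 2) = Pow(7, 2) = 49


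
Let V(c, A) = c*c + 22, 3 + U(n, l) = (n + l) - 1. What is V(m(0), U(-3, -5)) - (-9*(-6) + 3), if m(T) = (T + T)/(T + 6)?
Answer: -35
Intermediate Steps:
U(n, l) = -4 + l + n (U(n, l) = -3 + ((n + l) - 1) = -3 + ((l + n) - 1) = -3 + (-1 + l + n) = -4 + l + n)
m(T) = 2*T/(6 + T) (m(T) = (2*T)/(6 + T) = 2*T/(6 + T))
V(c, A) = 22 + c² (V(c, A) = c² + 22 = 22 + c²)
V(m(0), U(-3, -5)) - (-9*(-6) + 3) = (22 + (2*0/(6 + 0))²) - (-9*(-6) + 3) = (22 + (2*0/6)²) - (54 + 3) = (22 + (2*0*(⅙))²) - 1*57 = (22 + 0²) - 57 = (22 + 0) - 57 = 22 - 57 = -35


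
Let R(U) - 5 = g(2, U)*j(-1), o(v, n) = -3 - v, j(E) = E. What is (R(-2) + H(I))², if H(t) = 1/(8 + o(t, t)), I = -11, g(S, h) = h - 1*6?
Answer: 43681/256 ≈ 170.63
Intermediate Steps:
g(S, h) = -6 + h (g(S, h) = h - 6 = -6 + h)
R(U) = 11 - U (R(U) = 5 + (-6 + U)*(-1) = 5 + (6 - U) = 11 - U)
H(t) = 1/(5 - t) (H(t) = 1/(8 + (-3 - t)) = 1/(5 - t))
(R(-2) + H(I))² = ((11 - 1*(-2)) - 1/(-5 - 11))² = ((11 + 2) - 1/(-16))² = (13 - 1*(-1/16))² = (13 + 1/16)² = (209/16)² = 43681/256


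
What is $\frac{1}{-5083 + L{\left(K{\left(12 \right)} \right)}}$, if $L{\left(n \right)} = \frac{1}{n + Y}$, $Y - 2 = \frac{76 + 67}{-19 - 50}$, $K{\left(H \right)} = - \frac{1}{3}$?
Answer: $- \frac{28}{142393} \approx -0.00019664$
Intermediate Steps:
$K{\left(H \right)} = - \frac{1}{3}$ ($K{\left(H \right)} = \left(-1\right) \frac{1}{3} = - \frac{1}{3}$)
$Y = - \frac{5}{69}$ ($Y = 2 + \frac{76 + 67}{-19 - 50} = 2 + \frac{143}{-69} = 2 + 143 \left(- \frac{1}{69}\right) = 2 - \frac{143}{69} = - \frac{5}{69} \approx -0.072464$)
$L{\left(n \right)} = \frac{1}{- \frac{5}{69} + n}$ ($L{\left(n \right)} = \frac{1}{n - \frac{5}{69}} = \frac{1}{- \frac{5}{69} + n}$)
$\frac{1}{-5083 + L{\left(K{\left(12 \right)} \right)}} = \frac{1}{-5083 + \frac{69}{-5 + 69 \left(- \frac{1}{3}\right)}} = \frac{1}{-5083 + \frac{69}{-5 - 23}} = \frac{1}{-5083 + \frac{69}{-28}} = \frac{1}{-5083 + 69 \left(- \frac{1}{28}\right)} = \frac{1}{-5083 - \frac{69}{28}} = \frac{1}{- \frac{142393}{28}} = - \frac{28}{142393}$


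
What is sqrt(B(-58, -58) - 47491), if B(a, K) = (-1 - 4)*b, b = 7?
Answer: 89*I*sqrt(6) ≈ 218.0*I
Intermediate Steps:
B(a, K) = -35 (B(a, K) = (-1 - 4)*7 = -5*7 = -35)
sqrt(B(-58, -58) - 47491) = sqrt(-35 - 47491) = sqrt(-47526) = 89*I*sqrt(6)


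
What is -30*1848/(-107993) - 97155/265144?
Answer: 4207523445/28633695992 ≈ 0.14694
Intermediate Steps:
-30*1848/(-107993) - 97155/265144 = -55440*(-1/107993) - 97155*1/265144 = 55440/107993 - 97155/265144 = 4207523445/28633695992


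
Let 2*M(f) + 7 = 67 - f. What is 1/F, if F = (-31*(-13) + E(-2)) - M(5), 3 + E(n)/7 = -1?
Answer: 2/695 ≈ 0.0028777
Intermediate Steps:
E(n) = -28 (E(n) = -21 + 7*(-1) = -21 - 7 = -28)
M(f) = 30 - f/2 (M(f) = -7/2 + (67 - f)/2 = -7/2 + (67/2 - f/2) = 30 - f/2)
F = 695/2 (F = (-31*(-13) - 28) - (30 - ½*5) = (403 - 28) - (30 - 5/2) = 375 - 1*55/2 = 375 - 55/2 = 695/2 ≈ 347.50)
1/F = 1/(695/2) = 2/695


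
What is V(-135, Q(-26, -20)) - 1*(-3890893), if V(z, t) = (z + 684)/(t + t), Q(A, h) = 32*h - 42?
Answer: 5307177503/1364 ≈ 3.8909e+6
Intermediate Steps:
Q(A, h) = -42 + 32*h
V(z, t) = (684 + z)/(2*t) (V(z, t) = (684 + z)/((2*t)) = (684 + z)*(1/(2*t)) = (684 + z)/(2*t))
V(-135, Q(-26, -20)) - 1*(-3890893) = (684 - 135)/(2*(-42 + 32*(-20))) - 1*(-3890893) = (½)*549/(-42 - 640) + 3890893 = (½)*549/(-682) + 3890893 = (½)*(-1/682)*549 + 3890893 = -549/1364 + 3890893 = 5307177503/1364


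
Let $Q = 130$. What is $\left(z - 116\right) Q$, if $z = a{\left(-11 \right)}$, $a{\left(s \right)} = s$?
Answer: $-16510$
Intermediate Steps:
$z = -11$
$\left(z - 116\right) Q = \left(-11 - 116\right) 130 = \left(-127\right) 130 = -16510$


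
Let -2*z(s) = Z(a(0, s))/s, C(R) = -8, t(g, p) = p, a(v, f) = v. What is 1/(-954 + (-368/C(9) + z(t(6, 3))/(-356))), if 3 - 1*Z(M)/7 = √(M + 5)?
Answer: -1035675378/940383060961 + 3738*√5/940383060961 ≈ -0.0011013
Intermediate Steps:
Z(M) = 21 - 7*√(5 + M) (Z(M) = 21 - 7*√(M + 5) = 21 - 7*√(5 + M))
z(s) = -(21 - 7*√5)/(2*s) (z(s) = -(21 - 7*√(5 + 0))/(2*s) = -(21 - 7*√5)/(2*s))
1/(-954 + (-368/C(9) + z(t(6, 3))/(-356))) = 1/(-954 + (-368/(-8) + ((7/2)*(-3 + √5)/3)/(-356))) = 1/(-954 + (-368*(-⅛) + ((7/2)*(⅓)*(-3 + √5))*(-1/356))) = 1/(-954 + (46 + (-7/2 + 7*√5/6)*(-1/356))) = 1/(-954 + (46 + (7/712 - 7*√5/2136))) = 1/(-954 + (32759/712 - 7*√5/2136)) = 1/(-646489/712 - 7*√5/2136)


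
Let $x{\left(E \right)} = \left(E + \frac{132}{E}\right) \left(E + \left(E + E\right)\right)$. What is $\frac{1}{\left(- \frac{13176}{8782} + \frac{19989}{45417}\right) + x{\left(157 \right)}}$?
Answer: $\frac{66475349}{4941906392208} \approx 1.3451 \cdot 10^{-5}$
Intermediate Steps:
$x{\left(E \right)} = 3 E \left(E + \frac{132}{E}\right)$ ($x{\left(E \right)} = \left(E + \frac{132}{E}\right) \left(E + 2 E\right) = \left(E + \frac{132}{E}\right) 3 E = 3 E \left(E + \frac{132}{E}\right)$)
$\frac{1}{\left(- \frac{13176}{8782} + \frac{19989}{45417}\right) + x{\left(157 \right)}} = \frac{1}{\left(- \frac{13176}{8782} + \frac{19989}{45417}\right) + \left(396 + 3 \cdot 157^{2}\right)} = \frac{1}{\left(\left(-13176\right) \frac{1}{8782} + 19989 \cdot \frac{1}{45417}\right) + \left(396 + 3 \cdot 24649\right)} = \frac{1}{\left(- \frac{6588}{4391} + \frac{6663}{15139}\right) + \left(396 + 73947\right)} = \frac{1}{- \frac{70478499}{66475349} + 74343} = \frac{1}{\frac{4941906392208}{66475349}} = \frac{66475349}{4941906392208}$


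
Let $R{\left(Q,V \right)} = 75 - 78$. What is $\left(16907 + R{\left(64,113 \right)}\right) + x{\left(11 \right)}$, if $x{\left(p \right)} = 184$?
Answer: $17088$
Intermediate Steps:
$R{\left(Q,V \right)} = -3$ ($R{\left(Q,V \right)} = 75 - 78 = -3$)
$\left(16907 + R{\left(64,113 \right)}\right) + x{\left(11 \right)} = \left(16907 - 3\right) + 184 = 16904 + 184 = 17088$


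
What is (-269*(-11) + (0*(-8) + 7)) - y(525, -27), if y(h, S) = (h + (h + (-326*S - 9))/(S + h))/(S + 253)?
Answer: 27795550/9379 ≈ 2963.6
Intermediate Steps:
y(h, S) = (h + (-9 + h - 326*S)/(S + h))/(253 + S) (y(h, S) = (h + (h + (-9 - 326*S))/(S + h))/(253 + S) = (h + (-9 + h - 326*S)/(S + h))/(253 + S))
(-269*(-11) + (0*(-8) + 7)) - y(525, -27) = (-269*(-11) + (0*(-8) + 7)) - (-9 + 525 + 525² - 326*(-27) - 27*525)/((-27)² + 253*(-27) + 253*525 - 27*525) = (2959 + (0 + 7)) - (-9 + 525 + 275625 + 8802 - 14175)/(729 - 6831 + 132825 - 14175) = (2959 + 7) - 270768/112548 = 2966 - 270768/112548 = 2966 - 1*22564/9379 = 2966 - 22564/9379 = 27795550/9379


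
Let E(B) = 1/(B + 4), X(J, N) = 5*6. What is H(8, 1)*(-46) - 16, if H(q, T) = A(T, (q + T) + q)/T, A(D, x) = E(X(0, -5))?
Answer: -295/17 ≈ -17.353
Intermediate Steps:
X(J, N) = 30
E(B) = 1/(4 + B)
A(D, x) = 1/34 (A(D, x) = 1/(4 + 30) = 1/34)
H(q, T) = 1/(34*T)
H(8, 1)*(-46) - 16 = ((1/34)/1)*(-46) - 16 = ((1/34)*1)*(-46) - 16 = (1/34)*(-46) - 16 = -23/17 - 16 = -295/17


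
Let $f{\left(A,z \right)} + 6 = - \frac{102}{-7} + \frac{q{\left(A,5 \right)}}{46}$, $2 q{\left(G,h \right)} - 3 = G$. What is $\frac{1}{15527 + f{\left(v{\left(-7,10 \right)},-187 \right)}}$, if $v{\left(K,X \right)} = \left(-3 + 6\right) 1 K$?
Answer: $\frac{322}{5002391} \approx 6.4369 \cdot 10^{-5}$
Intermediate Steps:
$q{\left(G,h \right)} = \frac{3}{2} + \frac{G}{2}$
$v{\left(K,X \right)} = 3 K$
$f{\left(A,z \right)} = \frac{5541}{644} + \frac{A}{92}$ ($f{\left(A,z \right)} = -6 + \left(- \frac{102}{-7} + \frac{\frac{3}{2} + \frac{A}{2}}{46}\right) = -6 + \left(\left(-102\right) \left(- \frac{1}{7}\right) + \left(\frac{3}{2} + \frac{A}{2}\right) \frac{1}{46}\right) = -6 + \left(\frac{102}{7} + \left(\frac{3}{92} + \frac{A}{92}\right)\right) = -6 + \left(\frac{9405}{644} + \frac{A}{92}\right) = \frac{5541}{644} + \frac{A}{92}$)
$\frac{1}{15527 + f{\left(v{\left(-7,10 \right)},-187 \right)}} = \frac{1}{15527 + \left(\frac{5541}{644} + \frac{3 \left(-7\right)}{92}\right)} = \frac{1}{15527 + \left(\frac{5541}{644} + \frac{1}{92} \left(-21\right)\right)} = \frac{1}{15527 + \left(\frac{5541}{644} - \frac{21}{92}\right)} = \frac{1}{15527 + \frac{2697}{322}} = \frac{1}{\frac{5002391}{322}} = \frac{322}{5002391}$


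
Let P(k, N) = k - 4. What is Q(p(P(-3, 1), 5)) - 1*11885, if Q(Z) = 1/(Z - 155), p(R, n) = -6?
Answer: -1913486/161 ≈ -11885.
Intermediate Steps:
P(k, N) = -4 + k
Q(Z) = 1/(-155 + Z)
Q(p(P(-3, 1), 5)) - 1*11885 = 1/(-155 - 6) - 1*11885 = 1/(-161) - 11885 = -1/161 - 11885 = -1913486/161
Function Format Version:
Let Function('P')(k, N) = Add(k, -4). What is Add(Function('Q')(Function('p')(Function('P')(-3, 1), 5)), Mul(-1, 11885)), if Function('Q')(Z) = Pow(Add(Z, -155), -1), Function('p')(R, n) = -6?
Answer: Rational(-1913486, 161) ≈ -11885.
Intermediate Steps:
Function('P')(k, N) = Add(-4, k)
Function('Q')(Z) = Pow(Add(-155, Z), -1)
Add(Function('Q')(Function('p')(Function('P')(-3, 1), 5)), Mul(-1, 11885)) = Add(Pow(Add(-155, -6), -1), Mul(-1, 11885)) = Add(Pow(-161, -1), -11885) = Add(Rational(-1, 161), -11885) = Rational(-1913486, 161)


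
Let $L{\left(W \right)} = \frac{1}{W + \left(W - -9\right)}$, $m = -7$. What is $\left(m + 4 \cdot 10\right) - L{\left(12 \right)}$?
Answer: $\frac{1088}{33} \approx 32.97$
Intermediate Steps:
$L{\left(W \right)} = \frac{1}{9 + 2 W}$ ($L{\left(W \right)} = \frac{1}{W + \left(W + 9\right)} = \frac{1}{W + \left(9 + W\right)} = \frac{1}{9 + 2 W}$)
$\left(m + 4 \cdot 10\right) - L{\left(12 \right)} = \left(-7 + 4 \cdot 10\right) - \frac{1}{9 + 2 \cdot 12} = \left(-7 + 40\right) - \frac{1}{9 + 24} = 33 - \frac{1}{33} = \frac{1088}{33}$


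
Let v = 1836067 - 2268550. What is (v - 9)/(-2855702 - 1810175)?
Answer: 432492/4665877 ≈ 0.092692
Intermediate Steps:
v = -432483
(v - 9)/(-2855702 - 1810175) = (-432483 - 9)/(-2855702 - 1810175) = -432492/(-4665877) = -432492*(-1/4665877) = 432492/4665877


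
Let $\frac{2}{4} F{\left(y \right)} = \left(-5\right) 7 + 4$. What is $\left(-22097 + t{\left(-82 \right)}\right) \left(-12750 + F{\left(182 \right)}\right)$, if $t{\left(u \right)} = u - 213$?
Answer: $286886304$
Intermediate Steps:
$t{\left(u \right)} = -213 + u$
$F{\left(y \right)} = -62$ ($F{\left(y \right)} = 2 \left(\left(-5\right) 7 + 4\right) = 2 \left(-35 + 4\right) = 2 \left(-31\right) = -62$)
$\left(-22097 + t{\left(-82 \right)}\right) \left(-12750 + F{\left(182 \right)}\right) = \left(-22097 - 295\right) \left(-12750 - 62\right) = \left(-22097 - 295\right) \left(-12812\right) = \left(-22392\right) \left(-12812\right) = 286886304$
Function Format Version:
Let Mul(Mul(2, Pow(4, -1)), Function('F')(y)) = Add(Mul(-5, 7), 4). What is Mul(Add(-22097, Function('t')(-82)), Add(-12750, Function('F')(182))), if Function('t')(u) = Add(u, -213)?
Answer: 286886304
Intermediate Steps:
Function('t')(u) = Add(-213, u)
Function('F')(y) = -62 (Function('F')(y) = Mul(2, Add(Mul(-5, 7), 4)) = Mul(2, Add(-35, 4)) = Mul(2, -31) = -62)
Mul(Add(-22097, Function('t')(-82)), Add(-12750, Function('F')(182))) = Mul(Add(-22097, Add(-213, -82)), Add(-12750, -62)) = Mul(Add(-22097, -295), -12812) = Mul(-22392, -12812) = 286886304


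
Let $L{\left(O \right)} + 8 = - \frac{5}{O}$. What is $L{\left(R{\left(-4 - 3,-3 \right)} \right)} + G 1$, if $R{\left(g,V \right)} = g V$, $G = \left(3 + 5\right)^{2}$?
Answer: $\frac{1171}{21} \approx 55.762$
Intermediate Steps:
$G = 64$ ($G = 8^{2} = 64$)
$R{\left(g,V \right)} = V g$
$L{\left(O \right)} = -8 - \frac{5}{O}$
$L{\left(R{\left(-4 - 3,-3 \right)} \right)} + G 1 = \left(-8 - \frac{5}{\left(-3\right) \left(-4 - 3\right)}\right) + 64 \cdot 1 = \left(-8 - \frac{5}{\left(-3\right) \left(-4 - 3\right)}\right) + 64 = \left(-8 - \frac{5}{\left(-3\right) \left(-7\right)}\right) + 64 = \left(-8 - \frac{5}{21}\right) + 64 = - \frac{173}{21} + 64 = \frac{1171}{21}$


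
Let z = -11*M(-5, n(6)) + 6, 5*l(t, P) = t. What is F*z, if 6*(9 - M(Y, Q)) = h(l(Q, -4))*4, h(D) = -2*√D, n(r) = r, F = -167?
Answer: 15531 + 7348*√30/15 ≈ 18214.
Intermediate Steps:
l(t, P) = t/5
M(Y, Q) = 9 + 4*√5*√Q/15 (M(Y, Q) = 9 - (-2*√5*√Q/5)*4/6 = 9 - (-4)*√5*√Q/15 = 9 + 4*√5*√Q/15)
z = -93 - 44*√30/15 (z = -11*(9 + 4*√5*√6/15) + 6 = -11*(9 + 4*√30/15) + 6 = (-99 - 44*√30/15) + 6 = -93 - 44*√30/15 ≈ -109.07)
F*z = -167*(-93 - 44*√30/15) = 15531 + 7348*√30/15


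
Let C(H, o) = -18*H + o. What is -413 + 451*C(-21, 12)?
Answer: 175477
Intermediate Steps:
C(H, o) = o - 18*H
-413 + 451*C(-21, 12) = -413 + 451*(12 - 18*(-21)) = -413 + 451*(12 + 378) = -413 + 451*390 = -413 + 175890 = 175477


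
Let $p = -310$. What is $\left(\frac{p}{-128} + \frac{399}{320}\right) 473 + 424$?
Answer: $\frac{345491}{160} \approx 2159.3$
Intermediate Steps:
$\left(\frac{p}{-128} + \frac{399}{320}\right) 473 + 424 = \left(- \frac{310}{-128} + \frac{399}{320}\right) 473 + 424 = \left(\left(-310\right) \left(- \frac{1}{128}\right) + 399 \cdot \frac{1}{320}\right) 473 + 424 = \left(\frac{155}{64} + \frac{399}{320}\right) 473 + 424 = \frac{587}{160} \cdot 473 + 424 = \frac{277651}{160} + 424 = \frac{345491}{160}$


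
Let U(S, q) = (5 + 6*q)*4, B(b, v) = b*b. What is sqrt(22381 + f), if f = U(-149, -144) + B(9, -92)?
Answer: 3*sqrt(2114) ≈ 137.93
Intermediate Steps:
B(b, v) = b**2
U(S, q) = 20 + 24*q
f = -3355 (f = (20 + 24*(-144)) + 9**2 = (20 - 3456) + 81 = -3436 + 81 = -3355)
sqrt(22381 + f) = sqrt(22381 - 3355) = sqrt(19026) = 3*sqrt(2114)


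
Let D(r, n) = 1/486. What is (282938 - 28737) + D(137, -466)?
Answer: 123541687/486 ≈ 2.5420e+5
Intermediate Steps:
D(r, n) = 1/486
(282938 - 28737) + D(137, -466) = (282938 - 28737) + 1/486 = 254201 + 1/486 = 123541687/486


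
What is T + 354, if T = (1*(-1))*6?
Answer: 348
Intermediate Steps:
T = -6 (T = -1*6 = -6)
T + 354 = -6 + 354 = 348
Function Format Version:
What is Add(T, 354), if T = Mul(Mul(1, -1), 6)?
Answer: 348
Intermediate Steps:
T = -6 (T = Mul(-1, 6) = -6)
Add(T, 354) = Add(-6, 354) = 348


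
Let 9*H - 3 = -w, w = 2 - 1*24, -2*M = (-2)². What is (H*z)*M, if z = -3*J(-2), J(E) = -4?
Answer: -200/3 ≈ -66.667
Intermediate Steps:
M = -2 (M = -½*(-2)² = -½*4 = -2)
w = -22 (w = 2 - 24 = -22)
z = 12 (z = -3*(-4) = 12)
H = 25/9 (H = ⅓ + (-1*(-22))/9 = ⅓ + (⅑)*22 = ⅓ + 22/9 = 25/9 ≈ 2.7778)
(H*z)*M = ((25/9)*12)*(-2) = (100/3)*(-2) = -200/3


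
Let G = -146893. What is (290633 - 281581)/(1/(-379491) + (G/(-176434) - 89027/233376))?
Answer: 14910814857947008/743051961081 ≈ 20067.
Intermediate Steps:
(290633 - 281581)/(1/(-379491) + (G/(-176434) - 89027/233376)) = (290633 - 281581)/(1/(-379491) + (-146893/(-176434) - 89027/233376)) = 9052/(-1/379491 + (-146893*(-1/176434) - 89027*1/233376)) = 9052/(-1/379491 + (146893/176434 - 89027/233376)) = 9052/(-1/379491 + 9286955525/20587730592) = 9052/(23034610793511/51064434445024) = 9052*(51064434445024/23034610793511) = 14910814857947008/743051961081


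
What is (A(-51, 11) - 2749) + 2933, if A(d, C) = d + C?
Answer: 144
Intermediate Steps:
A(d, C) = C + d
(A(-51, 11) - 2749) + 2933 = ((11 - 51) - 2749) + 2933 = (-40 - 2749) + 2933 = -2789 + 2933 = 144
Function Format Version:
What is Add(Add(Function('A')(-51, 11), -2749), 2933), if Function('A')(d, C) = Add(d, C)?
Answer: 144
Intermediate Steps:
Function('A')(d, C) = Add(C, d)
Add(Add(Function('A')(-51, 11), -2749), 2933) = Add(Add(Add(11, -51), -2749), 2933) = Add(Add(-40, -2749), 2933) = Add(-2789, 2933) = 144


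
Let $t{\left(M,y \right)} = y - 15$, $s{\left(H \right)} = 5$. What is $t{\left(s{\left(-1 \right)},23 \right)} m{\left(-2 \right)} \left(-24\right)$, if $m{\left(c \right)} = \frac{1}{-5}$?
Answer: $\frac{192}{5} \approx 38.4$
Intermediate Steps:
$t{\left(M,y \right)} = -15 + y$ ($t{\left(M,y \right)} = y - 15 = -15 + y$)
$m{\left(c \right)} = - \frac{1}{5}$
$t{\left(s{\left(-1 \right)},23 \right)} m{\left(-2 \right)} \left(-24\right) = \left(-15 + 23\right) \left(\left(- \frac{1}{5}\right) \left(-24\right)\right) = 8 \cdot \frac{24}{5} = \frac{192}{5}$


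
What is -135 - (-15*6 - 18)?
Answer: -27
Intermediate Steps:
-135 - (-15*6 - 18) = -135 - (-90 - 18) = -135 - 1*(-108) = -135 + 108 = -27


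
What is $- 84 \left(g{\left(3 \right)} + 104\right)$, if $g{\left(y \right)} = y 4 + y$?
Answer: $-9996$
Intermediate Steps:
$g{\left(y \right)} = 5 y$ ($g{\left(y \right)} = 4 y + y = 5 y$)
$- 84 \left(g{\left(3 \right)} + 104\right) = - 84 \left(5 \cdot 3 + 104\right) = - 84 \left(15 + 104\right) = \left(-84\right) 119 = -9996$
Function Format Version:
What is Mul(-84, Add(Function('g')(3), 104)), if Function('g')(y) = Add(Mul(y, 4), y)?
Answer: -9996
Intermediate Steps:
Function('g')(y) = Mul(5, y) (Function('g')(y) = Add(Mul(4, y), y) = Mul(5, y))
Mul(-84, Add(Function('g')(3), 104)) = Mul(-84, Add(Mul(5, 3), 104)) = Mul(-84, Add(15, 104)) = Mul(-84, 119) = -9996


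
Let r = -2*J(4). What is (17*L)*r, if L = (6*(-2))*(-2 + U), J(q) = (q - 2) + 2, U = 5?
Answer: 4896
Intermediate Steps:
J(q) = q (J(q) = (-2 + q) + 2 = q)
L = -36 (L = (6*(-2))*(-2 + 5) = -12*3 = -36)
r = -8 (r = -2*4 = -8)
(17*L)*r = (17*(-36))*(-8) = -612*(-8) = 4896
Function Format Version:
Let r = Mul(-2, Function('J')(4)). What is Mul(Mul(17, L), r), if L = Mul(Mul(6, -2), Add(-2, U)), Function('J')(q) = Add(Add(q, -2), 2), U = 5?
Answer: 4896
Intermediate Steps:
Function('J')(q) = q (Function('J')(q) = Add(Add(-2, q), 2) = q)
L = -36 (L = Mul(Mul(6, -2), Add(-2, 5)) = Mul(-12, 3) = -36)
r = -8 (r = Mul(-2, 4) = -8)
Mul(Mul(17, L), r) = Mul(Mul(17, -36), -8) = Mul(-612, -8) = 4896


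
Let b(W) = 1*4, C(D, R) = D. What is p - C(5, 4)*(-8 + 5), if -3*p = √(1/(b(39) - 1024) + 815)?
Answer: 15 - √211981245/1530 ≈ 5.4839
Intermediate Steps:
b(W) = 4
p = -√211981245/1530 (p = -√(1/(4 - 1024) + 815)/3 = -√(1/(-1020) + 815)/3 = -√(-1/1020 + 815)/3 = -√211981245/1530 ≈ -9.5161)
p - C(5, 4)*(-8 + 5) = -√211981245/1530 - 5*(-8 + 5) = -√211981245/1530 - 5*(-3) = -√211981245/1530 - 1*(-15) = -√211981245/1530 + 15 = 15 - √211981245/1530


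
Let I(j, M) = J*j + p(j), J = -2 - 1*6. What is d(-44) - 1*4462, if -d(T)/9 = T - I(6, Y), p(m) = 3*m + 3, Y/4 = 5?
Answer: -4309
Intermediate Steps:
Y = 20 (Y = 4*5 = 20)
p(m) = 3 + 3*m
J = -8 (J = -2 - 6 = -8)
I(j, M) = 3 - 5*j (I(j, M) = -8*j + (3 + 3*j) = 3 - 5*j)
d(T) = -243 - 9*T (d(T) = -9*(T - (3 - 5*6)) = -9*(T - (3 - 30)) = -9*(T - 1*(-27)) = -9*(T + 27) = -9*(27 + T) = -243 - 9*T)
d(-44) - 1*4462 = (-243 - 9*(-44)) - 1*4462 = (-243 + 396) - 4462 = 153 - 4462 = -4309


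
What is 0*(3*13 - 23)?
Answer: 0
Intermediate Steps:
0*(3*13 - 23) = 0*(39 - 23) = 0*16 = 0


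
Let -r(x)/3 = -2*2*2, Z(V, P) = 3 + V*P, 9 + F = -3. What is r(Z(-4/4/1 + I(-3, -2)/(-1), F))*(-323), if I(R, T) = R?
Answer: -7752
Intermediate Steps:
F = -12 (F = -9 - 3 = -12)
Z(V, P) = 3 + P*V
r(x) = 24 (r(x) = -3*(-2*2)*2 = -(-12)*2 = -3*(-8) = 24)
r(Z(-4/4/1 + I(-3, -2)/(-1), F))*(-323) = 24*(-323) = -7752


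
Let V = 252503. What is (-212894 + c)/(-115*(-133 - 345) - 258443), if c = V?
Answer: -39609/203473 ≈ -0.19466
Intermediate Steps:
c = 252503
(-212894 + c)/(-115*(-133 - 345) - 258443) = (-212894 + 252503)/(-115*(-133 - 345) - 258443) = 39609/(-115*(-478) - 258443) = 39609/(54970 - 258443) = 39609/(-203473) = 39609*(-1/203473) = -39609/203473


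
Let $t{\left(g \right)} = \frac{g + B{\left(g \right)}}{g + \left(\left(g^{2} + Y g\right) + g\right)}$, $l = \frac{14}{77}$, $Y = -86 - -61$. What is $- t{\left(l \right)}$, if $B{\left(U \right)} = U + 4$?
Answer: $\frac{264}{251} \approx 1.0518$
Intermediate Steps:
$Y = -25$ ($Y = -86 + 61 = -25$)
$l = \frac{2}{11}$ ($l = 14 \cdot \frac{1}{77} = \frac{2}{11} \approx 0.18182$)
$B{\left(U \right)} = 4 + U$
$t{\left(g \right)} = \frac{4 + 2 g}{g^{2} - 23 g}$ ($t{\left(g \right)} = \frac{g + \left(4 + g\right)}{g + \left(\left(g^{2} - 25 g\right) + g\right)} = \frac{4 + 2 g}{g + \left(g^{2} - 24 g\right)} = \frac{4 + 2 g}{g^{2} - 23 g}$)
$- t{\left(l \right)} = - \frac{2 \left(2 + \frac{2}{11}\right)}{\frac{2}{11} \left(-23 + \frac{2}{11}\right)} = - \frac{2 \cdot 11 \cdot 24}{2 \left(- \frac{251}{11}\right) 11} = - \frac{2 \cdot 11 \left(-11\right) 24}{2 \cdot 251 \cdot 11} = \left(-1\right) \left(- \frac{264}{251}\right) = \frac{264}{251}$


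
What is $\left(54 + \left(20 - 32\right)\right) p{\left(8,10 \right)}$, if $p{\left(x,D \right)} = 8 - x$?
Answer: $0$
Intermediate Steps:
$\left(54 + \left(20 - 32\right)\right) p{\left(8,10 \right)} = \left(54 + \left(20 - 32\right)\right) \left(8 - 8\right) = \left(54 - 12\right) 0 = 42 \cdot 0 = 0$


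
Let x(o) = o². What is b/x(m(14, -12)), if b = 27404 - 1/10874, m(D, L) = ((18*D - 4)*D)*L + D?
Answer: 59598219/3772674493000 ≈ 1.5797e-5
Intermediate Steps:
m(D, L) = D + D*L*(-4 + 18*D) (m(D, L) = ((-4 + 18*D)*D)*L + D = (D*(-4 + 18*D))*L + D = D*L*(-4 + 18*D) + D = D + D*L*(-4 + 18*D))
b = 297991095/10874 (b = 27404 - 1*1/10874 = 27404 - 1/10874 = 297991095/10874 ≈ 27404.)
b/x(m(14, -12)) = 297991095/(10874*((14*(1 - 4*(-12) + 18*14*(-12)))²)) = 297991095/(10874*((14*(1 + 48 - 3024))²)) = 297991095/(10874*((14*(-2975))²)) = 297991095/(10874*((-41650)²)) = (297991095/10874)/1734722500 = (297991095/10874)*(1/1734722500) = 59598219/3772674493000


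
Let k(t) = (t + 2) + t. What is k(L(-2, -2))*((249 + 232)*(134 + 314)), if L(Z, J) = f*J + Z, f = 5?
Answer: -4740736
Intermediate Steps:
L(Z, J) = Z + 5*J (L(Z, J) = 5*J + Z = Z + 5*J)
k(t) = 2 + 2*t (k(t) = (2 + t) + t = 2 + 2*t)
k(L(-2, -2))*((249 + 232)*(134 + 314)) = (2 + 2*(-2 + 5*(-2)))*((249 + 232)*(134 + 314)) = (2 + 2*(-2 - 10))*(481*448) = (2 + 2*(-12))*215488 = (2 - 24)*215488 = -22*215488 = -4740736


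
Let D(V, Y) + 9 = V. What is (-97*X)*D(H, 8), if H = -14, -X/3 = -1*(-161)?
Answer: -1077573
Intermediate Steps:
X = -483 (X = -(-3)*(-161) = -3*161 = -483)
D(V, Y) = -9 + V
(-97*X)*D(H, 8) = (-97*(-483))*(-9 - 14) = 46851*(-23) = -1077573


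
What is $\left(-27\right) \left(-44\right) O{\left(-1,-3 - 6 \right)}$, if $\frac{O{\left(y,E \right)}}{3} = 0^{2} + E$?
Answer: $-32076$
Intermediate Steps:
$O{\left(y,E \right)} = 3 E$ ($O{\left(y,E \right)} = 3 \left(0^{2} + E\right) = 3 \left(0 + E\right) = 3 E$)
$\left(-27\right) \left(-44\right) O{\left(-1,-3 - 6 \right)} = \left(-27\right) \left(-44\right) 3 \left(-3 - 6\right) = 1188 \cdot 3 \left(-3 - 6\right) = 1188 \cdot 3 \left(-9\right) = 1188 \left(-27\right) = -32076$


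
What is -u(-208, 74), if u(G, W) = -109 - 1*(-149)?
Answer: -40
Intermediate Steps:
u(G, W) = 40 (u(G, W) = -109 + 149 = 40)
-u(-208, 74) = -1*40 = -40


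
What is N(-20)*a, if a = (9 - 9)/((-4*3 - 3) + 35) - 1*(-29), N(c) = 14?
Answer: 406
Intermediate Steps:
a = 29 (a = 0/((-12 - 3) + 35) + 29 = 0/(-15 + 35) + 29 = 0/20 + 29 = 0*(1/20) + 29 = 0 + 29 = 29)
N(-20)*a = 14*29 = 406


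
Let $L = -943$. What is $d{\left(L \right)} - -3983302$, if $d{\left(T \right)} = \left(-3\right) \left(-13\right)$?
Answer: $3983341$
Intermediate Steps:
$d{\left(T \right)} = 39$
$d{\left(L \right)} - -3983302 = 39 - -3983302 = 39 + 3983302 = 3983341$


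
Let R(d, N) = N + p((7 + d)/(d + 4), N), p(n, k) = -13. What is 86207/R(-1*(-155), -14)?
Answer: -86207/27 ≈ -3192.9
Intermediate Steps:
R(d, N) = -13 + N (R(d, N) = N - 13 = -13 + N)
86207/R(-1*(-155), -14) = 86207/(-13 - 14) = 86207/(-27) = 86207*(-1/27) = -86207/27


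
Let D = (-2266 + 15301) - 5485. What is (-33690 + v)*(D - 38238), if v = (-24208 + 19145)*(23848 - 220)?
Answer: 3672195250752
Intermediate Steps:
v = -119628564 (v = -5063*23628 = -119628564)
D = 7550 (D = 13035 - 5485 = 7550)
(-33690 + v)*(D - 38238) = (-33690 - 119628564)*(7550 - 38238) = -119662254*(-30688) = 3672195250752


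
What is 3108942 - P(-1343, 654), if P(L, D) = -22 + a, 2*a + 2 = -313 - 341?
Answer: 3109292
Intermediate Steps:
a = -328 (a = -1 + (-313 - 341)/2 = -1 + (½)*(-654) = -1 - 327 = -328)
P(L, D) = -350 (P(L, D) = -22 - 328 = -350)
3108942 - P(-1343, 654) = 3108942 - 1*(-350) = 3108942 + 350 = 3109292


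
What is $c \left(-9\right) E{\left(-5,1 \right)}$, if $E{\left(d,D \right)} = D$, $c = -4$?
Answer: $36$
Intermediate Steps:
$c \left(-9\right) E{\left(-5,1 \right)} = \left(-4\right) \left(-9\right) 1 = 36 \cdot 1 = 36$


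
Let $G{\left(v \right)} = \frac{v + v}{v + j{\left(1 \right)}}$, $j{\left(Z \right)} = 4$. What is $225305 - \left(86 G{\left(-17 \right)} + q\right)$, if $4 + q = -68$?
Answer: $\frac{2926977}{13} \approx 2.2515 \cdot 10^{5}$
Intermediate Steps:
$q = -72$ ($q = -4 - 68 = -72$)
$G{\left(v \right)} = \frac{2 v}{4 + v}$ ($G{\left(v \right)} = \frac{v + v}{v + 4} = \frac{2 v}{4 + v}$)
$225305 - \left(86 G{\left(-17 \right)} + q\right) = 225305 - \left(86 \cdot 2 \left(-17\right) \frac{1}{4 - 17} - 72\right) = 225305 - \left(86 \cdot 2 \left(-17\right) \frac{1}{-13} - 72\right) = 225305 - \left(86 \cdot 2 \left(-17\right) \left(- \frac{1}{13}\right) - 72\right) = 225305 - \left(86 \cdot \frac{34}{13} - 72\right) = 225305 - \left(\frac{2924}{13} - 72\right) = 225305 - \frac{1988}{13} = \frac{2926977}{13}$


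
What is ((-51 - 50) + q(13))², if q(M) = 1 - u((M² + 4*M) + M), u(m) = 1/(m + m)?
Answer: 2190333601/219024 ≈ 10000.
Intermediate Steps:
u(m) = 1/(2*m)
q(M) = 1 - 1/(2*(M² + 5*M)) (q(M) = 1 - 1/(2*((M² + 4*M) + M)) = 1 - 1/(2*(M² + 5*M)))
((-51 - 50) + q(13))² = ((-51 - 50) + (-½ + 13*(5 + 13))/(13*(5 + 13)))² = (-101 + (1/13)*(-½ + 13*18)/18)² = (-101 + (1/13)*(1/18)*(-½ + 234))² = (-101 + (1/13)*(1/18)*(467/2))² = (-101 + 467/468)² = (-46801/468)² = 2190333601/219024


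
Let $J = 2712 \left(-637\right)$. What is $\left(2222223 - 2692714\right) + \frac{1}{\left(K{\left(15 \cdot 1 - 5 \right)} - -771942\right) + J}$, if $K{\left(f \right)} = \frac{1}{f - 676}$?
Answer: $- \frac{299435026098769}{636430933} \approx -4.7049 \cdot 10^{5}$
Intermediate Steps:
$K{\left(f \right)} = \frac{1}{-676 + f}$
$J = -1727544$
$\left(2222223 - 2692714\right) + \frac{1}{\left(K{\left(15 \cdot 1 - 5 \right)} - -771942\right) + J} = \left(2222223 - 2692714\right) + \frac{1}{\left(\frac{1}{-676 + \left(15 \cdot 1 - 5\right)} - -771942\right) - 1727544} = -470491 + \frac{1}{\left(\frac{1}{-676 + \left(15 - 5\right)} + 771942\right) - 1727544} = -470491 + \frac{1}{\left(\frac{1}{-676 + 10} + 771942\right) - 1727544} = -470491 + \frac{1}{\left(\frac{1}{-666} + 771942\right) - 1727544} = -470491 + \frac{1}{\left(- \frac{1}{666} + 771942\right) - 1727544} = -470491 + \frac{1}{\frac{514113371}{666} - 1727544} = -470491 + \frac{1}{- \frac{636430933}{666}} = -470491 - \frac{666}{636430933} = - \frac{299435026098769}{636430933}$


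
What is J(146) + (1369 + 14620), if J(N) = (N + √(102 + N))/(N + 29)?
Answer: 2798221/175 + 2*√62/175 ≈ 15990.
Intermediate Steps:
J(N) = (N + √(102 + N))/(29 + N)
J(146) + (1369 + 14620) = (146 + √(102 + 146))/(29 + 146) + (1369 + 14620) = (146 + √248)/175 + 15989 = (146 + 2*√62)/175 + 15989 = (146/175 + 2*√62/175) + 15989 = 2798221/175 + 2*√62/175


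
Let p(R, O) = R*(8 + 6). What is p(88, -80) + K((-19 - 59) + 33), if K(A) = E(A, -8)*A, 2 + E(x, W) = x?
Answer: 3347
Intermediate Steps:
E(x, W) = -2 + x
p(R, O) = 14*R (p(R, O) = R*14 = 14*R)
K(A) = A*(-2 + A) (K(A) = (-2 + A)*A = A*(-2 + A))
p(88, -80) + K((-19 - 59) + 33) = 14*88 + ((-19 - 59) + 33)*(-2 + ((-19 - 59) + 33)) = 1232 + (-78 + 33)*(-2 + (-78 + 33)) = 1232 - 45*(-2 - 45) = 1232 - 45*(-47) = 1232 + 2115 = 3347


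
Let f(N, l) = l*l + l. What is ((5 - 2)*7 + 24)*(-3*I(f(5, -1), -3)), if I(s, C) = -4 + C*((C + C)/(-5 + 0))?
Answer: 1026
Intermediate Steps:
f(N, l) = l + l**2 (f(N, l) = l**2 + l = l + l**2)
I(s, C) = -4 - 2*C**2/5 (I(s, C) = -4 + C*((2*C)/(-5)) = -4 + C*((2*C)*(-1/5)) = -4 + C*(-2*C/5) = -4 - 2*C**2/5)
((5 - 2)*7 + 24)*(-3*I(f(5, -1), -3)) = ((5 - 2)*7 + 24)*(-3*(-4 - 2/5*(-3)**2)) = (3*7 + 24)*(-3*(-4 - 2/5*9)) = (21 + 24)*(-3*(-4 - 18/5)) = 45*(-3*(-38/5)) = 45*(114/5) = 1026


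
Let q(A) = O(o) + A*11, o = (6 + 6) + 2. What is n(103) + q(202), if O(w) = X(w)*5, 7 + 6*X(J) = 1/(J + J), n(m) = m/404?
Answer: 12536249/5656 ≈ 2216.5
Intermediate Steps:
n(m) = m/404 (n(m) = m*(1/404) = m/404)
X(J) = -7/6 + 1/(12*J) (X(J) = -7/6 + 1/(6*(J + J)) = -7/6 + 1/(6*((2*J))) = -7/6 + (1/(2*J))/6 = -7/6 + 1/(12*J))
o = 14 (o = 12 + 2 = 14)
O(w) = 5*(1 - 14*w)/(12*w) (O(w) = ((1 - 14*w)/(12*w))*5 = 5*(1 - 14*w)/(12*w))
q(A) = -325/56 + 11*A (q(A) = (5/12)*(1 - 14*14)/14 + A*11 = (5/12)*(1/14)*(1 - 196) + 11*A = (5/12)*(1/14)*(-195) + 11*A = -325/56 + 11*A)
n(103) + q(202) = (1/404)*103 + (-325/56 + 11*202) = 103/404 + (-325/56 + 2222) = 103/404 + 124107/56 = 12536249/5656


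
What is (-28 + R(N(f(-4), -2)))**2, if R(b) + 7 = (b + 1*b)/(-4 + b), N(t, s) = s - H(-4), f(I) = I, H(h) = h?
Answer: 1369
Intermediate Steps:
N(t, s) = 4 + s (N(t, s) = s - 1*(-4) = s + 4 = 4 + s)
R(b) = -7 + 2*b/(-4 + b) (R(b) = -7 + (b + 1*b)/(-4 + b) = -7 + (b + b)/(-4 + b) = -7 + (2*b)/(-4 + b) = -7 + 2*b/(-4 + b))
(-28 + R(N(f(-4), -2)))**2 = (-28 + (28 - 5*(4 - 2))/(-4 + (4 - 2)))**2 = (-28 + (28 - 5*2)/(-4 + 2))**2 = (-28 + (28 - 10)/(-2))**2 = (-28 - 1/2*18)**2 = (-28 - 9)**2 = (-37)**2 = 1369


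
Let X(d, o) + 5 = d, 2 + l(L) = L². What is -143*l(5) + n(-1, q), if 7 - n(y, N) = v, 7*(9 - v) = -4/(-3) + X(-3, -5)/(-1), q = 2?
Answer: -9869/3 ≈ -3289.7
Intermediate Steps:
l(L) = -2 + L²
X(d, o) = -5 + d
v = 23/3 (v = 9 - (-4/(-3) + (-5 - 3)/(-1))/7 = 9 - (-4*(-⅓) - 8*(-1))/7 = 9 - (4/3 + 8)/7 = 9 - ⅐*28/3 = 9 - 4/3 = 23/3 ≈ 7.6667)
n(y, N) = -⅔ (n(y, N) = 7 - 1*23/3 = 7 - 23/3 = -⅔)
-143*l(5) + n(-1, q) = -143*(-2 + 5²) - ⅔ = -143*(-2 + 25) - ⅔ = -143*23 - ⅔ = -3289 - ⅔ = -9869/3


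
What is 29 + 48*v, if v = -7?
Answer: -307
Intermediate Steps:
29 + 48*v = 29 + 48*(-7) = 29 - 336 = -307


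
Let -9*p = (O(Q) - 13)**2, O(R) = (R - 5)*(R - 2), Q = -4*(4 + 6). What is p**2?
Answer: 12412437950641/81 ≈ 1.5324e+11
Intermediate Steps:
Q = -40 (Q = -4*10 = -40)
O(R) = (-5 + R)*(-2 + R)
p = -3523129/9 (p = -((10 + (-40)**2 - 7*(-40)) - 13)**2/9 = -((10 + 1600 + 280) - 13)**2/9 = -(1890 - 13)**2/9 = -1/9*1877**2 = -1/9*3523129 = -3523129/9 ≈ -3.9146e+5)
p**2 = (-3523129/9)**2 = 12412437950641/81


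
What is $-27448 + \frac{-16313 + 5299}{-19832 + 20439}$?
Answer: $- \frac{16671950}{607} \approx -27466.0$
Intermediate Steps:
$-27448 + \frac{-16313 + 5299}{-19832 + 20439} = -27448 - \frac{11014}{607} = - \frac{16671950}{607}$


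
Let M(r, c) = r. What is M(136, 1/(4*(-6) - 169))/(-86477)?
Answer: -136/86477 ≈ -0.0015727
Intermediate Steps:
M(136, 1/(4*(-6) - 169))/(-86477) = 136/(-86477) = 136*(-1/86477) = -136/86477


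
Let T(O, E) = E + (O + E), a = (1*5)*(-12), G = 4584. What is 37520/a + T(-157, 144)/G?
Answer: -2866397/4584 ≈ -625.30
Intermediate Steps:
a = -60 (a = 5*(-12) = -60)
T(O, E) = O + 2*E (T(O, E) = E + (E + O) = O + 2*E)
37520/a + T(-157, 144)/G = 37520/(-60) + (-157 + 2*144)/4584 = 37520*(-1/60) + (-157 + 288)*(1/4584) = -1876/3 + 131*(1/4584) = -1876/3 + 131/4584 = -2866397/4584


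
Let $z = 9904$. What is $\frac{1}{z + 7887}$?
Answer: $\frac{1}{17791} \approx 5.6208 \cdot 10^{-5}$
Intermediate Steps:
$\frac{1}{z + 7887} = \frac{1}{9904 + 7887} = \frac{1}{17791}$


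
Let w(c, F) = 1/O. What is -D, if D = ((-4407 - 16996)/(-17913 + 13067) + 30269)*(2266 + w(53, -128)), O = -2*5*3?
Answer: -3324285877161/48460 ≈ -6.8599e+7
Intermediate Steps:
O = -30 (O = -10*3 = -30)
w(c, F) = -1/30 (w(c, F) = 1/(-30) = -1/30)
D = 3324285877161/48460 (D = ((-4407 - 16996)/(-17913 + 13067) + 30269)*(2266 - 1/30) = (-21403/(-4846) + 30269)*(67979/30) = (-21403*(-1/4846) + 30269)*(67979/30) = (21403/4846 + 30269)*(67979/30) = (146704977/4846)*(67979/30) = 3324285877161/48460 ≈ 6.8599e+7)
-D = -1*3324285877161/48460 = -3324285877161/48460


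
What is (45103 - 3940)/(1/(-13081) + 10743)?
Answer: 538453203/140529182 ≈ 3.8316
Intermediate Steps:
(45103 - 3940)/(1/(-13081) + 10743) = 41163/(-1/13081 + 10743) = 41163/(140529182/13081) = 41163*(13081/140529182) = 538453203/140529182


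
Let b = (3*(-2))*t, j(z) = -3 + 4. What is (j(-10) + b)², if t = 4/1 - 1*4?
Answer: 1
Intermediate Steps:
t = 0 (t = 4*1 - 4 = 4 - 4 = 0)
j(z) = 1
b = 0 (b = (3*(-2))*0 = -6*0 = 0)
(j(-10) + b)² = (1 + 0)² = 1² = 1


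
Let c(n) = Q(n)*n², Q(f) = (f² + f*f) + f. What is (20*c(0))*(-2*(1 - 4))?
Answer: 0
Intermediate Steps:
Q(f) = f + 2*f² (Q(f) = (f² + f²) + f = 2*f² + f = f + 2*f²)
c(n) = n³*(1 + 2*n) (c(n) = (n*(1 + 2*n))*n² = n³*(1 + 2*n))
(20*c(0))*(-2*(1 - 4)) = (20*(0³*(1 + 2*0)))*(-2*(1 - 4)) = (20*(0*(1 + 0)))*(-2*(-3)) = (20*(0*1))*6 = (20*0)*6 = 0*6 = 0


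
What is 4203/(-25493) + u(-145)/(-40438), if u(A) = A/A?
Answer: -169986407/1030885934 ≈ -0.16489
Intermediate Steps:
u(A) = 1
4203/(-25493) + u(-145)/(-40438) = 4203/(-25493) + 1/(-40438) = 4203*(-1/25493) + 1*(-1/40438) = -4203/25493 - 1/40438 = -169986407/1030885934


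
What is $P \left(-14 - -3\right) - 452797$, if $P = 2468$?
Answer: $-479945$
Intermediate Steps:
$P \left(-14 - -3\right) - 452797 = 2468 \left(-14 - -3\right) - 452797 = 2468 \left(-14 + 3\right) - 452797 = 2468 \left(-11\right) - 452797 = -27148 - 452797 = -479945$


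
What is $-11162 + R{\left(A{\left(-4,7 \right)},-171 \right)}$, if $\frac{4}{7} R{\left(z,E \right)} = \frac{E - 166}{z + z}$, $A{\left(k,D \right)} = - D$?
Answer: $- \frac{88959}{8} \approx -11120.0$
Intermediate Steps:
$R{\left(z,E \right)} = \frac{7 \left(-166 + E\right)}{8 z}$ ($R{\left(z,E \right)} = \frac{7 \frac{E - 166}{z + z}}{4} = \frac{7 \frac{-166 + E}{2 z}}{4} = \frac{7 \left(-166 + E\right)}{8 z}$)
$-11162 + R{\left(A{\left(-4,7 \right)},-171 \right)} = -11162 + \frac{7 \left(-166 - 171\right)}{8 \left(\left(-1\right) 7\right)} = -11162 + \frac{7}{8} \frac{1}{-7} \left(-337\right) = -11162 + \frac{7}{8} \left(- \frac{1}{7}\right) \left(-337\right) = -11162 + \frac{337}{8} = - \frac{88959}{8}$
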